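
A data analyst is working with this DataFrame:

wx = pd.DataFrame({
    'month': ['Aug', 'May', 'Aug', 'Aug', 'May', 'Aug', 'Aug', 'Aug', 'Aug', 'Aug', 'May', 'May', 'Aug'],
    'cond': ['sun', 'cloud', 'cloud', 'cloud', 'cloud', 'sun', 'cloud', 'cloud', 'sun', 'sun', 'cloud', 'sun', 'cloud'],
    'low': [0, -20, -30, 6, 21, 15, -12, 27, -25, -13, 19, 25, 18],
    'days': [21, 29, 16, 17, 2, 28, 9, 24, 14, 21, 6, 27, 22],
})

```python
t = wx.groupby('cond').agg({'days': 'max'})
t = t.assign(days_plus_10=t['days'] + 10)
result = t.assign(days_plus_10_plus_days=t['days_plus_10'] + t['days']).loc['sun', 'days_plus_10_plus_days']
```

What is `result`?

66

group by cond, max of days:
       days
cond       
cloud    29
sun      28
add column days_plus_10 = t['days'] + 10:
       days  days_plus_10
cond                     
cloud    29            39
sun      28            38
add column days_plus_10_plus_days = t['days_plus_10'] + t['days']:
       days  days_plus_10  days_plus_10_plus_days
cond                                             
cloud    29            39                      68
sun      28            38                      66
Hence 66.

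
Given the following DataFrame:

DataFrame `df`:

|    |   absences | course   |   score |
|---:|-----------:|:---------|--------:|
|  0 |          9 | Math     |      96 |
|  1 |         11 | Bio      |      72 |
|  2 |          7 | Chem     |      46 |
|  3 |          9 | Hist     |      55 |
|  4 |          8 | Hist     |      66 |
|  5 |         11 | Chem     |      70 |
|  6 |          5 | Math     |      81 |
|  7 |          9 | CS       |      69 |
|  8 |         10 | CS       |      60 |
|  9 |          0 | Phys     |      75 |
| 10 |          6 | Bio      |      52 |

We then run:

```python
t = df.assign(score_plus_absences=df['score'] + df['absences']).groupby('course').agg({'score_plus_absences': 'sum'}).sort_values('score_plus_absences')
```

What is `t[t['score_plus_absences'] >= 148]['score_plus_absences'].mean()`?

169.5

add column score_plus_absences = df['score'] + df['absences']:
    absences course  score  score_plus_absences
0          9   Math     96                  105
1         11    Bio     72                   83
2          7   Chem     46                   53
3          9   Hist     55                   64
4          8   Hist     66                   74
5         11   Chem     70                   81
6          5   Math     81                   86
7          9     CS     69                   78
8         10     CS     60                   70
9          0   Phys     75                   75
10         6    Bio     52                   58
group by course, sum of score_plus_absences:
        score_plus_absences
course                     
Bio                     141
CS                      148
Chem                    134
Hist                    138
Math                    191
Phys                     75
sort by score_plus_absences:
        score_plus_absences
course                     
Phys                     75
Chem                    134
Hist                    138
Bio                     141
CS                      148
Math                    191
filter rows where score_plus_absences >= 148:
        score_plus_absences
course                     
CS                      148
Math                    191
Then the mean of column 'score_plus_absences': 169.5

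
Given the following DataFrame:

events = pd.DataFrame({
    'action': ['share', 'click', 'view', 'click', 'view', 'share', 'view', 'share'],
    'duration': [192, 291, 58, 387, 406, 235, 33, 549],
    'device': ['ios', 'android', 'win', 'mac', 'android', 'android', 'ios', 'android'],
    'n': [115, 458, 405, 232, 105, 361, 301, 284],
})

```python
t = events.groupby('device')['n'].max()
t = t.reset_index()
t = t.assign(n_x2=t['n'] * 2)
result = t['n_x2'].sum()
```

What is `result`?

2792

group by device, max of n:
device
android    458
ios        301
mac        232
win        405
Name: n, dtype: int64
reset_index():
    device    n
0  android  458
1      ios  301
2      mac  232
3      win  405
add column n_x2 = t['n'] * 2:
    device    n  n_x2
0  android  458   916
1      ios  301   602
2      mac  232   464
3      win  405   810
Reading off the sum of column 'n_x2', we get 2792.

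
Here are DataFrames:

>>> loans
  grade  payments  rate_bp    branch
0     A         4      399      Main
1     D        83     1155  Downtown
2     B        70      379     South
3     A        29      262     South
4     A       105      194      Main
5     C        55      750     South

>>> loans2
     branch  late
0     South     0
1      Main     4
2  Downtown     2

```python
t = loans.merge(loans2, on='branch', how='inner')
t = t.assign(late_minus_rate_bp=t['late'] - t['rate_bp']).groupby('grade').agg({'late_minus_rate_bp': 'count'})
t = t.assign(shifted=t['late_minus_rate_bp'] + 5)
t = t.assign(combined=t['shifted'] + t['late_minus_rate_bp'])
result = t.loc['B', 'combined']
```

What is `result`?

7

merge on 'branch' (how='inner') → 6 rows:
  grade  payments  rate_bp    branch  late
0     A         4      399      Main     4
1     D        83     1155  Downtown     2
2     B        70      379     South     0
3     A        29      262     South     0
4     A       105      194      Main     4
5     C        55      750     South     0
add column late_minus_rate_bp = t['late'] - t['rate_bp']:
  grade  payments  rate_bp    branch  late  late_minus_rate_bp
0     A         4      399      Main     4                -395
1     D        83     1155  Downtown     2               -1153
2     B        70      379     South     0                -379
3     A        29      262     South     0                -262
4     A       105      194      Main     4                -190
5     C        55      750     South     0                -750
group by grade, count of late_minus_rate_bp:
       late_minus_rate_bp
grade                    
A                       3
B                       1
C                       1
D                       1
add column shifted = t['late_minus_rate_bp'] + 5:
       late_minus_rate_bp  shifted
grade                             
A                       3        8
B                       1        6
C                       1        6
D                       1        6
add column combined = t['shifted'] + t['late_minus_rate_bp']:
       late_minus_rate_bp  shifted  combined
grade                                       
A                       3        8        11
B                       1        6         7
C                       1        6         7
D                       1        6         7
The value at row 'B', column 'combined' is 7.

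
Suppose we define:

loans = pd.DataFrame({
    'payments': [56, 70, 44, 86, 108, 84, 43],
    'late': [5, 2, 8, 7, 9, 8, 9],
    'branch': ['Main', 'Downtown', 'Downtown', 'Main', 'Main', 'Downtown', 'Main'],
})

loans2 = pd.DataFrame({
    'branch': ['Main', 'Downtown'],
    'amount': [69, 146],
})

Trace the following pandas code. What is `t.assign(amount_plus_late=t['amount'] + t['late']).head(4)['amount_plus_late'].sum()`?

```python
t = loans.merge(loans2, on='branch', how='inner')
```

merge on 'branch' (how='inner') → 7 rows:
   payments  late    branch  amount
0        56     5      Main      69
1        70     2  Downtown     146
2        44     8  Downtown     146
3        86     7      Main      69
4       108     9      Main      69
5        84     8  Downtown     146
6        43     9      Main      69
add column amount_plus_late = t['amount'] + t['late']:
   payments  late    branch  amount  amount_plus_late
0        56     5      Main      69                74
1        70     2  Downtown     146               148
2        44     8  Downtown     146               154
3        86     7      Main      69                76
4       108     9      Main      69                78
5        84     8  Downtown     146               154
6        43     9      Main      69                78
take first 4 rows:
   payments  late    branch  amount  amount_plus_late
0        56     5      Main      69                74
1        70     2  Downtown     146               148
2        44     8  Downtown     146               154
3        86     7      Main      69                76
Finally, sum of column 'amount_plus_late' = 452.

452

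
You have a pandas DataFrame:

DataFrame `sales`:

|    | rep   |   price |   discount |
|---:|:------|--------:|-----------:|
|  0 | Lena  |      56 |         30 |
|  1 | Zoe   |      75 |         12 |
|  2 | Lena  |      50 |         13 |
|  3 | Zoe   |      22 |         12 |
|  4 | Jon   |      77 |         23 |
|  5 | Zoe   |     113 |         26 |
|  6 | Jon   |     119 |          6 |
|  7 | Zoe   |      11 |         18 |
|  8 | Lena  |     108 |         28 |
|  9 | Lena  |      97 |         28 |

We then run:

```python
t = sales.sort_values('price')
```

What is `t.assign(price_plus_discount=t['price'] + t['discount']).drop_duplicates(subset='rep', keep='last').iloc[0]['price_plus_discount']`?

136

sort by price:
    rep  price  discount
7   Zoe     11        18
3   Zoe     22        12
2  Lena     50        13
0  Lena     56        30
1   Zoe     75        12
4   Jon     77        23
9  Lena     97        28
8  Lena    108        28
5   Zoe    113        26
6   Jon    119         6
add column price_plus_discount = t['price'] + t['discount']:
    rep  price  discount  price_plus_discount
7   Zoe     11        18                   29
3   Zoe     22        12                   34
2  Lena     50        13                   63
0  Lena     56        30                   86
1   Zoe     75        12                   87
4   Jon     77        23                  100
9  Lena     97        28                  125
8  Lena    108        28                  136
5   Zoe    113        26                  139
6   Jon    119         6                  125
drop duplicate rep (keep=last):
    rep  price  discount  price_plus_discount
8  Lena    108        28                  136
5   Zoe    113        26                  139
6   Jon    119         6                  125
Then the value at position 0, column 'price_plus_discount': 136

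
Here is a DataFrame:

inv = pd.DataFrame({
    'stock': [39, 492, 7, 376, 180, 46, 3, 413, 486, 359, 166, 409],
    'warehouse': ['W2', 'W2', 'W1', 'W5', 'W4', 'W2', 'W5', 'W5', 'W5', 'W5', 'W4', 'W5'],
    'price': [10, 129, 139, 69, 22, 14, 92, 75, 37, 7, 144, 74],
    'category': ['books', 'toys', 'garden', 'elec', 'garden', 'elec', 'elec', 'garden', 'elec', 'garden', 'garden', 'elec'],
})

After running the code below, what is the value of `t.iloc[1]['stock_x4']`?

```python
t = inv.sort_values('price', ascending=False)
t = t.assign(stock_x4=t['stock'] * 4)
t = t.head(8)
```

28

sort by price descending:
    stock warehouse  price category
10    166        W4    144   garden
2       7        W1    139   garden
1     492        W2    129     toys
6       3        W5     92     elec
7     413        W5     75   garden
11    409        W5     74     elec
3     376        W5     69     elec
8     486        W5     37     elec
4     180        W4     22   garden
5      46        W2     14     elec
0      39        W2     10    books
9     359        W5      7   garden
add column stock_x4 = t['stock'] * 4:
    stock warehouse  price category  stock_x4
10    166        W4    144   garden       664
2       7        W1    139   garden        28
1     492        W2    129     toys      1968
6       3        W5     92     elec        12
7     413        W5     75   garden      1652
11    409        W5     74     elec      1636
3     376        W5     69     elec      1504
8     486        W5     37     elec      1944
4     180        W4     22   garden       720
5      46        W2     14     elec       184
0      39        W2     10    books       156
9     359        W5      7   garden      1436
take first 8 rows:
    stock warehouse  price category  stock_x4
10    166        W4    144   garden       664
2       7        W1    139   garden        28
1     492        W2    129     toys      1968
6       3        W5     92     elec        12
7     413        W5     75   garden      1652
11    409        W5     74     elec      1636
3     376        W5     69     elec      1504
8     486        W5     37     elec      1944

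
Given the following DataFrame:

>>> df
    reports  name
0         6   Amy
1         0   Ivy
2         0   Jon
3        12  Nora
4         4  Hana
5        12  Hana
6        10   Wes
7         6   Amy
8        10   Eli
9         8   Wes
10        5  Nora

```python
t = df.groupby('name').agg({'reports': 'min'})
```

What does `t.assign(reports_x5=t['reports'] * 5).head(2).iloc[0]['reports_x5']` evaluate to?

30

group by name, min of reports:
      reports
name         
Amy         6
Eli        10
Hana        4
Ivy         0
Jon         0
Nora        5
Wes         8
add column reports_x5 = t['reports'] * 5:
      reports  reports_x5
name                     
Amy         6          30
Eli        10          50
Hana        4          20
Ivy         0           0
Jon         0           0
Nora        5          25
Wes         8          40
take first 2 rows:
      reports  reports_x5
name                     
Amy         6          30
Eli        10          50
So iloc[0]['reports_x5'] = 30.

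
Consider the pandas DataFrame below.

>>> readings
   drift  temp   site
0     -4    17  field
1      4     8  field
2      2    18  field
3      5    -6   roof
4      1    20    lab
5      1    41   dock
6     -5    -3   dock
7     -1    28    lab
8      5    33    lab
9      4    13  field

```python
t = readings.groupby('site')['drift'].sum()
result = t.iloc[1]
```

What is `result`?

group by site, sum of drift:
site
dock    -4
field    6
lab      5
roof     5
Name: drift, dtype: int64
Hence 6.

6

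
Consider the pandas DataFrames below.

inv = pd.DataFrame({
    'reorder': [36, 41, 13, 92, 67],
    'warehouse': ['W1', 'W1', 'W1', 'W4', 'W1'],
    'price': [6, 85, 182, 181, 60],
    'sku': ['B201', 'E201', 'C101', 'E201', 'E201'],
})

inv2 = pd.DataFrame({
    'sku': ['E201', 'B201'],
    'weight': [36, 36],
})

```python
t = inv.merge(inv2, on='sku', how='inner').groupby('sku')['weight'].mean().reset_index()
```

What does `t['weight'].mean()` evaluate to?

36.0

merge on 'sku' (how='inner') → 4 rows:
   reorder warehouse  price   sku  weight
0       36        W1      6  B201      36
1       41        W1     85  E201      36
2       92        W4    181  E201      36
3       67        W1     60  E201      36
group by sku, mean of weight:
sku
B201    36.0
E201    36.0
Name: weight, dtype: float64
reset_index():
    sku  weight
0  B201    36.0
1  E201    36.0
The mean of column 'weight' is 36.0.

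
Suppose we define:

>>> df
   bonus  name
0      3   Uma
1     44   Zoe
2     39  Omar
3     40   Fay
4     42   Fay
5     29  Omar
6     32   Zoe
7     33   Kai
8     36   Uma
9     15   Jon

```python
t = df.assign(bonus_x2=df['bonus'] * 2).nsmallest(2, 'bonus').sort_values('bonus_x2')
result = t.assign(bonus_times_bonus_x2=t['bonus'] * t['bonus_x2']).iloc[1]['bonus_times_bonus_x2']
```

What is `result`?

add column bonus_x2 = df['bonus'] * 2:
   bonus  name  bonus_x2
0      3   Uma         6
1     44   Zoe        88
2     39  Omar        78
3     40   Fay        80
4     42   Fay        84
5     29  Omar        58
6     32   Zoe        64
7     33   Kai        66
8     36   Uma        72
9     15   Jon        30
take 2 rows with smallest bonus:
   bonus name  bonus_x2
0      3  Uma         6
9     15  Jon        30
sort by bonus_x2:
   bonus name  bonus_x2
0      3  Uma         6
9     15  Jon        30
add column bonus_times_bonus_x2 = t['bonus'] * t['bonus_x2']:
   bonus name  bonus_x2  bonus_times_bonus_x2
0      3  Uma         6                    18
9     15  Jon        30                   450

450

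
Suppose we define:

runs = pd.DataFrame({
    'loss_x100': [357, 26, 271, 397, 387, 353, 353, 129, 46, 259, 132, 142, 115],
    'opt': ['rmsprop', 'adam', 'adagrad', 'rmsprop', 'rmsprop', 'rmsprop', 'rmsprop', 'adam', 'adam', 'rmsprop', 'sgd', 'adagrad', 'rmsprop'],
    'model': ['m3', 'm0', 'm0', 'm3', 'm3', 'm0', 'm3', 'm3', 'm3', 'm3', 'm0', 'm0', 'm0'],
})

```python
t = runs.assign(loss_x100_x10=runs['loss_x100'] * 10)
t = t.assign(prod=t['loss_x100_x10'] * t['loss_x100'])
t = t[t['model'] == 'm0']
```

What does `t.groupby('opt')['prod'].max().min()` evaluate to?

6760

add column loss_x100_x10 = runs['loss_x100'] * 10:
    loss_x100      opt model  loss_x100_x10
0         357  rmsprop    m3           3570
1          26     adam    m0            260
2         271  adagrad    m0           2710
3         397  rmsprop    m3           3970
4         387  rmsprop    m3           3870
5         353  rmsprop    m0           3530
6         353  rmsprop    m3           3530
7         129     adam    m3           1290
8          46     adam    m3            460
9         259  rmsprop    m3           2590
10        132      sgd    m0           1320
11        142  adagrad    m0           1420
12        115  rmsprop    m0           1150
add column prod = t['loss_x100_x10'] * t['loss_x100']:
    loss_x100      opt model  loss_x100_x10     prod
0         357  rmsprop    m3           3570  1274490
1          26     adam    m0            260     6760
2         271  adagrad    m0           2710   734410
3         397  rmsprop    m3           3970  1576090
4         387  rmsprop    m3           3870  1497690
5         353  rmsprop    m0           3530  1246090
6         353  rmsprop    m3           3530  1246090
7         129     adam    m3           1290   166410
8          46     adam    m3            460    21160
9         259  rmsprop    m3           2590   670810
10        132      sgd    m0           1320   174240
11        142  adagrad    m0           1420   201640
12        115  rmsprop    m0           1150   132250
filter rows where model == 'm0':
    loss_x100      opt model  loss_x100_x10     prod
1          26     adam    m0            260     6760
2         271  adagrad    m0           2710   734410
5         353  rmsprop    m0           3530  1246090
10        132      sgd    m0           1320   174240
11        142  adagrad    m0           1420   201640
12        115  rmsprop    m0           1150   132250
group by opt, max of prod:
opt
adagrad     734410
adam          6760
rmsprop    1246090
sgd         174240
Name: prod, dtype: int64
Hence 6760.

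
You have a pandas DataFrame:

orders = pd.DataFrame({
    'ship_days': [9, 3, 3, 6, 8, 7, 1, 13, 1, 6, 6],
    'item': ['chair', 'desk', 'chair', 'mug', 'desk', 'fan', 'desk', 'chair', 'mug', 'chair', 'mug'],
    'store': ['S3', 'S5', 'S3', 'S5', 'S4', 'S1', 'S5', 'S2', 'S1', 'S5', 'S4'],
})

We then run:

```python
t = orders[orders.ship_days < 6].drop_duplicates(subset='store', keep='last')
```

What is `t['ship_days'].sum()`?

5

filter rows where ship_days < 6:
   ship_days   item store
1          3   desk    S5
2          3  chair    S3
6          1   desk    S5
8          1    mug    S1
drop duplicate store (keep=last):
   ship_days   item store
2          3  chair    S3
6          1   desk    S5
8          1    mug    S1
Finally, sum of column 'ship_days' = 5.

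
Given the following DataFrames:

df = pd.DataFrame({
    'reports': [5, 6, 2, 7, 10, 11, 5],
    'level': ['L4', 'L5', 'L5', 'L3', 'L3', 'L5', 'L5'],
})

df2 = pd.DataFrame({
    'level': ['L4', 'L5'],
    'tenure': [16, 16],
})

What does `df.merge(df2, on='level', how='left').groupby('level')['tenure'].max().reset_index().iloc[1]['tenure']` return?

merge on 'level' (how='left') → 7 rows:
   reports level  tenure
0        5    L4    16.0
1        6    L5    16.0
2        2    L5    16.0
3        7    L3     NaN
4       10    L3     NaN
5       11    L5    16.0
6        5    L5    16.0
group by level, max of tenure:
level
L3     NaN
L4    16.0
L5    16.0
Name: tenure, dtype: float64
reset_index():
  level  tenure
0    L3     NaN
1    L4    16.0
2    L5    16.0
Hence 16.0.

16.0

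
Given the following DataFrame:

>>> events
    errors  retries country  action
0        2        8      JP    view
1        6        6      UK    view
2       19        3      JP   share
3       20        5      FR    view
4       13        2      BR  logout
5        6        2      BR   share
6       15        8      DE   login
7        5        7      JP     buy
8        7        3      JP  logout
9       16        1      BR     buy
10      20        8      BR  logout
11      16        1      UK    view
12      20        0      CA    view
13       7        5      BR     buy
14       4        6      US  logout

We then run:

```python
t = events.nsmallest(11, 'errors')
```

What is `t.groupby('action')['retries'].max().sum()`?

31

take 11 rows with smallest errors:
    errors  retries country  action
0        2        8      JP    view
14       4        6      US  logout
7        5        7      JP     buy
1        6        6      UK    view
5        6        2      BR   share
8        7        3      JP  logout
13       7        5      BR     buy
4       13        2      BR  logout
6       15        8      DE   login
9       16        1      BR     buy
11      16        1      UK    view
group by action, max of retries:
action
buy       7
login     8
logout    6
share     2
view      8
Name: retries, dtype: int64
sum of the resulting series → 31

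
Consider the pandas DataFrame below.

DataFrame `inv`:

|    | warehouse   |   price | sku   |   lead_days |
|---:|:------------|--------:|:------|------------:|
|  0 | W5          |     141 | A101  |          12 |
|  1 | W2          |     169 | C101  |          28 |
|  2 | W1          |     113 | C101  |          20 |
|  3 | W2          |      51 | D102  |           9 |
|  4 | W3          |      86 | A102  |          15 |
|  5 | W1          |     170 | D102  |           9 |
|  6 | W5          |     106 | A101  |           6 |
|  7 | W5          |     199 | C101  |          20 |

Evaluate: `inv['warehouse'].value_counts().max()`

3

value_counts of warehouse:
warehouse
W5    3
W2    2
W1    2
W3    1
Name: count, dtype: int64
max of the resulting series → 3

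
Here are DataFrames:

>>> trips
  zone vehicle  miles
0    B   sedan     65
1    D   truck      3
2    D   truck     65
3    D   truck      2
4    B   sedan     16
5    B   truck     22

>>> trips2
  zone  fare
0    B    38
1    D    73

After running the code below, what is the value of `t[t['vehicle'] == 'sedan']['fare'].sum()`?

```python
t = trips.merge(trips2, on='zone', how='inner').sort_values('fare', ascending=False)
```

76

merge on 'zone' (how='inner') → 6 rows:
  zone vehicle  miles  fare
0    B   sedan     65    38
1    D   truck      3    73
2    D   truck     65    73
3    D   truck      2    73
4    B   sedan     16    38
5    B   truck     22    38
sort by fare descending:
  zone vehicle  miles  fare
1    D   truck      3    73
2    D   truck     65    73
3    D   truck      2    73
0    B   sedan     65    38
4    B   sedan     16    38
5    B   truck     22    38
filter rows where vehicle == 'sedan':
  zone vehicle  miles  fare
0    B   sedan     65    38
4    B   sedan     16    38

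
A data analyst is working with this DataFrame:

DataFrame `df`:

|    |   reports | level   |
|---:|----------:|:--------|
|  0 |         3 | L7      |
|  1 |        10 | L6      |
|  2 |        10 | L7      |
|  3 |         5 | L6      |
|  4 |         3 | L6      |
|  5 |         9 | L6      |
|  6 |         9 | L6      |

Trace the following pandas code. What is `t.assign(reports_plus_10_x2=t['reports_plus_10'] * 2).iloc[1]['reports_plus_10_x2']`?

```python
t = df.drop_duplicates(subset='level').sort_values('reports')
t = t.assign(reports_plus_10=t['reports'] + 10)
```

drop duplicate level (keep=first):
   reports level
0        3    L7
1       10    L6
sort by reports:
   reports level
0        3    L7
1       10    L6
add column reports_plus_10 = t['reports'] + 10:
   reports level  reports_plus_10
0        3    L7               13
1       10    L6               20
add column reports_plus_10_x2 = t['reports_plus_10'] * 2:
   reports level  reports_plus_10  reports_plus_10_x2
0        3    L7               13                  26
1       10    L6               20                  40

40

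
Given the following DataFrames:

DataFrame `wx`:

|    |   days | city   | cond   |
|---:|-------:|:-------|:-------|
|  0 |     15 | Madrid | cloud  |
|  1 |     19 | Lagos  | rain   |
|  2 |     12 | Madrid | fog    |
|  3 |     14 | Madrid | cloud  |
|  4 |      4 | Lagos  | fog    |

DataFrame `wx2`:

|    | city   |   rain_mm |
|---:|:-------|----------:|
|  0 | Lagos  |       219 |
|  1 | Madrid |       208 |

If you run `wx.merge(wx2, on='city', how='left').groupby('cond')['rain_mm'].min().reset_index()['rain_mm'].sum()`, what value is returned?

merge on 'city' (how='left') → 5 rows:
   days    city   cond  rain_mm
0    15  Madrid  cloud      208
1    19   Lagos   rain      219
2    12  Madrid    fog      208
3    14  Madrid  cloud      208
4     4   Lagos    fog      219
group by cond, min of rain_mm:
cond
cloud    208
fog      208
rain     219
Name: rain_mm, dtype: int64
reset_index():
    cond  rain_mm
0  cloud      208
1    fog      208
2   rain      219
Hence 635.

635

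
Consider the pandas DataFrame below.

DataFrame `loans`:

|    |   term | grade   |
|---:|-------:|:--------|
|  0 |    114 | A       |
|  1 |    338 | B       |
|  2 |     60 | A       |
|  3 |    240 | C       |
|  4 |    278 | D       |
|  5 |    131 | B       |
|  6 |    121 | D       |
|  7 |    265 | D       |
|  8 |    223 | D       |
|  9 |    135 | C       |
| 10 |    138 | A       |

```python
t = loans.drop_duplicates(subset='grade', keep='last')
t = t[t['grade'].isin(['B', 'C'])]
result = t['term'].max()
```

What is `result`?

135

drop duplicate grade (keep=last):
    term grade
5    131     B
8    223     D
9    135     C
10   138     A
filter rows where grade in ['B', 'C']:
   term grade
5   131     B
9   135     C
max of column 'term' → 135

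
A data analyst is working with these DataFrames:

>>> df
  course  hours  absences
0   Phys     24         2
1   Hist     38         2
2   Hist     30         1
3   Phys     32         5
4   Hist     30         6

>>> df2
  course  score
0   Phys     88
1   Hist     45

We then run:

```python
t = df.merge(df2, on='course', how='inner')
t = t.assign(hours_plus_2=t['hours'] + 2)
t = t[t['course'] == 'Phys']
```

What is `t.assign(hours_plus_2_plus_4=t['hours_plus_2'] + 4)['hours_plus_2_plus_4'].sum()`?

merge on 'course' (how='inner') → 5 rows:
  course  hours  absences  score
0   Phys     24         2     88
1   Hist     38         2     45
2   Hist     30         1     45
3   Phys     32         5     88
4   Hist     30         6     45
add column hours_plus_2 = t['hours'] + 2:
  course  hours  absences  score  hours_plus_2
0   Phys     24         2     88            26
1   Hist     38         2     45            40
2   Hist     30         1     45            32
3   Phys     32         5     88            34
4   Hist     30         6     45            32
filter rows where course == 'Phys':
  course  hours  absences  score  hours_plus_2
0   Phys     24         2     88            26
3   Phys     32         5     88            34
add column hours_plus_2_plus_4 = t['hours_plus_2'] + 4:
  course  hours  absences  score  hours_plus_2  hours_plus_2_plus_4
0   Phys     24         2     88            26                   30
3   Phys     32         5     88            34                   38
Taking the sum of column 'hours_plus_2_plus_4' gives 68.

68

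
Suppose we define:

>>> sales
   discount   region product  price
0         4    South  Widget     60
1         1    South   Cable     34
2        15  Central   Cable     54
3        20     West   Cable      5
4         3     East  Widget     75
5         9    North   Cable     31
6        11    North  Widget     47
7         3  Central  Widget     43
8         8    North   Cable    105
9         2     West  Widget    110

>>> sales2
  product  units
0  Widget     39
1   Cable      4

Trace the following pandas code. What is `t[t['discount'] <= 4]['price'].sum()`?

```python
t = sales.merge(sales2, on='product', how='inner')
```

merge on 'product' (how='inner') → 10 rows:
   discount   region product  price  units
0         4    South  Widget     60     39
1         1    South   Cable     34      4
2        15  Central   Cable     54      4
3        20     West   Cable      5      4
4         3     East  Widget     75     39
5         9    North   Cable     31      4
6        11    North  Widget     47     39
7         3  Central  Widget     43     39
8         8    North   Cable    105      4
9         2     West  Widget    110     39
filter rows where discount <= 4:
   discount   region product  price  units
0         4    South  Widget     60     39
1         1    South   Cable     34      4
4         3     East  Widget     75     39
7         3  Central  Widget     43     39
9         2     West  Widget    110     39

322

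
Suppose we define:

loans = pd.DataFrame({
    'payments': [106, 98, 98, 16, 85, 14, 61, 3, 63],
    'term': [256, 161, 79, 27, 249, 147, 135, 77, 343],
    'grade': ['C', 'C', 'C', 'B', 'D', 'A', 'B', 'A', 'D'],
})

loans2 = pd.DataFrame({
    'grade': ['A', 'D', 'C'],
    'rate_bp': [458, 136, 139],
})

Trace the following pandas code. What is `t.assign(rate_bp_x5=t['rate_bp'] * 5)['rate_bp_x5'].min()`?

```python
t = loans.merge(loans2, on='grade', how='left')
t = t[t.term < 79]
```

merge on 'grade' (how='left') → 9 rows:
   payments  term grade  rate_bp
0       106   256     C    139.0
1        98   161     C    139.0
2        98    79     C    139.0
3        16    27     B      NaN
4        85   249     D    136.0
5        14   147     A    458.0
6        61   135     B      NaN
7         3    77     A    458.0
8        63   343     D    136.0
filter rows where term < 79:
   payments  term grade  rate_bp
3        16    27     B      NaN
7         3    77     A    458.0
add column rate_bp_x5 = t['rate_bp'] * 5:
   payments  term grade  rate_bp  rate_bp_x5
3        16    27     B      NaN         NaN
7         3    77     A    458.0      2290.0
The min of column 'rate_bp_x5' is 2290.0.

2290.0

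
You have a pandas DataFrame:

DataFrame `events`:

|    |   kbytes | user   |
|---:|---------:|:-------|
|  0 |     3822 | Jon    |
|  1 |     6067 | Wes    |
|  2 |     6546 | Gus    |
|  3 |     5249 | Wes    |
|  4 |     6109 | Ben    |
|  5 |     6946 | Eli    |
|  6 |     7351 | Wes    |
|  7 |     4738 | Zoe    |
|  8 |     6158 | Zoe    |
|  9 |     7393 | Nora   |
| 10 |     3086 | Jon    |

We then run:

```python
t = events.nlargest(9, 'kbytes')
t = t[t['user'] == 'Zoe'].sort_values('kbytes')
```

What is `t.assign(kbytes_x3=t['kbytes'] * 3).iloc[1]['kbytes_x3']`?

take 9 rows with largest kbytes:
   kbytes  user
9    7393  Nora
6    7351   Wes
5    6946   Eli
2    6546   Gus
8    6158   Zoe
4    6109   Ben
1    6067   Wes
3    5249   Wes
7    4738   Zoe
filter rows where user == 'Zoe':
   kbytes user
8    6158  Zoe
7    4738  Zoe
sort by kbytes:
   kbytes user
7    4738  Zoe
8    6158  Zoe
add column kbytes_x3 = t['kbytes'] * 3:
   kbytes user  kbytes_x3
7    4738  Zoe      14214
8    6158  Zoe      18474
Finally, value at position 1, column 'kbytes_x3' = 18474.

18474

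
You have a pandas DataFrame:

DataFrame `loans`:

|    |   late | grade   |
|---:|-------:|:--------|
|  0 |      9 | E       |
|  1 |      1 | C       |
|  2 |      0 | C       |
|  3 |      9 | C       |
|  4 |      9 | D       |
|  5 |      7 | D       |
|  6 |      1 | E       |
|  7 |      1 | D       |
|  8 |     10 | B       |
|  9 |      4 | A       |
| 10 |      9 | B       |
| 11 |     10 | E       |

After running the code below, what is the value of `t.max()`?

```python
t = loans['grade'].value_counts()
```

value_counts of grade:
grade
E    3
C    3
D    3
B    2
A    1
Name: count, dtype: int64
So max() = 3.

3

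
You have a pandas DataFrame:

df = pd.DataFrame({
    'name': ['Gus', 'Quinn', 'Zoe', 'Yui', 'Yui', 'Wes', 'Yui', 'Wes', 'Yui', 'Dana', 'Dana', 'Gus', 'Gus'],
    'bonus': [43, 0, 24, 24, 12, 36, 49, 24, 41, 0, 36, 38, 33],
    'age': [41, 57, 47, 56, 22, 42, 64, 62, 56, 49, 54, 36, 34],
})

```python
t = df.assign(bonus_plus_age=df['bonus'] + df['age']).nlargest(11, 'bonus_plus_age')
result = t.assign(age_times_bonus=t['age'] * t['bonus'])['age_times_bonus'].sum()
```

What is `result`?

17101

add column bonus_plus_age = df['bonus'] + df['age']:
     name  bonus  age  bonus_plus_age
0     Gus     43   41              84
1   Quinn      0   57              57
2     Zoe     24   47              71
3     Yui     24   56              80
4     Yui     12   22              34
5     Wes     36   42              78
6     Yui     49   64             113
7     Wes     24   62              86
8     Yui     41   56              97
9    Dana      0   49              49
10   Dana     36   54              90
11    Gus     38   36              74
12    Gus     33   34              67
take 11 rows with largest bonus_plus_age:
     name  bonus  age  bonus_plus_age
6     Yui     49   64             113
8     Yui     41   56              97
10   Dana     36   54              90
7     Wes     24   62              86
0     Gus     43   41              84
3     Yui     24   56              80
5     Wes     36   42              78
11    Gus     38   36              74
2     Zoe     24   47              71
12    Gus     33   34              67
1   Quinn      0   57              57
add column age_times_bonus = t['age'] * t['bonus']:
     name  bonus  age  bonus_plus_age  age_times_bonus
6     Yui     49   64             113             3136
8     Yui     41   56              97             2296
10   Dana     36   54              90             1944
7     Wes     24   62              86             1488
0     Gus     43   41              84             1763
3     Yui     24   56              80             1344
5     Wes     36   42              78             1512
11    Gus     38   36              74             1368
2     Zoe     24   47              71             1128
12    Gus     33   34              67             1122
1   Quinn      0   57              57                0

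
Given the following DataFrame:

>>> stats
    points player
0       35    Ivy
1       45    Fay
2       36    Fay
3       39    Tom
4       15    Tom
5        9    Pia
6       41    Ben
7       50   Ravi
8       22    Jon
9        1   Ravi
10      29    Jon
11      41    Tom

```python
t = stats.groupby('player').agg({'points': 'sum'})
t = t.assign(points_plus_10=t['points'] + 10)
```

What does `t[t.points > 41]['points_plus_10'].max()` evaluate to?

105

group by player, sum of points:
        points
player        
Ben         41
Fay         81
Ivy         35
Jon         51
Pia          9
Ravi        51
Tom         95
add column points_plus_10 = t['points'] + 10:
        points  points_plus_10
player                        
Ben         41              51
Fay         81              91
Ivy         35              45
Jon         51              61
Pia          9              19
Ravi        51              61
Tom         95             105
filter rows where points > 41:
        points  points_plus_10
player                        
Fay         81              91
Jon         51              61
Ravi        51              61
Tom         95             105
Hence 105.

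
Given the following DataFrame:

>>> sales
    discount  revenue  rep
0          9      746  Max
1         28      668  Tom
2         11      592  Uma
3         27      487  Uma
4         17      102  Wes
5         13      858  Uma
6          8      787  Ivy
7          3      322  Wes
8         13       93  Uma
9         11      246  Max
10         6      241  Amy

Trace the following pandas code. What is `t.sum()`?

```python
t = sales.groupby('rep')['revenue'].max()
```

group by rep, max of revenue:
rep
Amy    241
Ivy    787
Max    746
Tom    668
Uma    858
Wes    322
Name: revenue, dtype: int64
Taking the sum of the resulting series gives 3622.

3622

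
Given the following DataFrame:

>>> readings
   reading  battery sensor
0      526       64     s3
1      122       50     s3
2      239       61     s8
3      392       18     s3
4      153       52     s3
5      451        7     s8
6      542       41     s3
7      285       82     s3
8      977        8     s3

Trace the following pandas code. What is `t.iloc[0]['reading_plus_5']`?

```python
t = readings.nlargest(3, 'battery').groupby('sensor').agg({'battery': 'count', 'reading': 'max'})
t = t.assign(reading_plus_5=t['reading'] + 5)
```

take 3 rows with largest battery:
   reading  battery sensor
7      285       82     s3
0      526       64     s3
2      239       61     s8
group by sensor: count(battery), max(reading):
        battery  reading
sensor                  
s3            2      526
s8            1      239
add column reading_plus_5 = t['reading'] + 5:
        battery  reading  reading_plus_5
sensor                                  
s3            2      526             531
s8            1      239             244
Taking the value at position 0, column 'reading_plus_5' gives 531.

531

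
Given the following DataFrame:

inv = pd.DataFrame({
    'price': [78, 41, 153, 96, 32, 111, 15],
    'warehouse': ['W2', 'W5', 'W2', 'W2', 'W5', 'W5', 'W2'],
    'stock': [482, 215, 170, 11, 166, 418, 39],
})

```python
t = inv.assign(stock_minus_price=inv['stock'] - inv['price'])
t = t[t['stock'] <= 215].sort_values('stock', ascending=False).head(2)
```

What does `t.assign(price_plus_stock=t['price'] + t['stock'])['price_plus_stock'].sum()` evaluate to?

579

add column stock_minus_price = inv['stock'] - inv['price']:
   price warehouse  stock  stock_minus_price
0     78        W2    482                404
1     41        W5    215                174
2    153        W2    170                 17
3     96        W2     11                -85
4     32        W5    166                134
5    111        W5    418                307
6     15        W2     39                 24
filter rows where stock <= 215:
   price warehouse  stock  stock_minus_price
1     41        W5    215                174
2    153        W2    170                 17
3     96        W2     11                -85
4     32        W5    166                134
6     15        W2     39                 24
sort by stock descending:
   price warehouse  stock  stock_minus_price
1     41        W5    215                174
2    153        W2    170                 17
4     32        W5    166                134
6     15        W2     39                 24
3     96        W2     11                -85
take first 2 rows:
   price warehouse  stock  stock_minus_price
1     41        W5    215                174
2    153        W2    170                 17
add column price_plus_stock = t['price'] + t['stock']:
   price warehouse  stock  stock_minus_price  price_plus_stock
1     41        W5    215                174               256
2    153        W2    170                 17               323
So sum() = 579.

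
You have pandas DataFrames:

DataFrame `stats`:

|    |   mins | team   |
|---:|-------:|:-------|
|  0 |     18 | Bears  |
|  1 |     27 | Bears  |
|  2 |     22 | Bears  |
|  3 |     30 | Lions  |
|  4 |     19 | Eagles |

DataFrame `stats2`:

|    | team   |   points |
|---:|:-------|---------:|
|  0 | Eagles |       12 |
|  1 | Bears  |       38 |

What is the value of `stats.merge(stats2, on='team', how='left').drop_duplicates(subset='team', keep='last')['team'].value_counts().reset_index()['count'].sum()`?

3

merge on 'team' (how='left') → 5 rows:
   mins    team  points
0    18   Bears    38.0
1    27   Bears    38.0
2    22   Bears    38.0
3    30   Lions     NaN
4    19  Eagles    12.0
drop duplicate team (keep=last):
   mins    team  points
2    22   Bears    38.0
3    30   Lions     NaN
4    19  Eagles    12.0
value_counts of team:
team
Bears     1
Lions     1
Eagles    1
Name: count, dtype: int64
reset_index():
     team  count
0   Bears      1
1   Lions      1
2  Eagles      1
Hence 3.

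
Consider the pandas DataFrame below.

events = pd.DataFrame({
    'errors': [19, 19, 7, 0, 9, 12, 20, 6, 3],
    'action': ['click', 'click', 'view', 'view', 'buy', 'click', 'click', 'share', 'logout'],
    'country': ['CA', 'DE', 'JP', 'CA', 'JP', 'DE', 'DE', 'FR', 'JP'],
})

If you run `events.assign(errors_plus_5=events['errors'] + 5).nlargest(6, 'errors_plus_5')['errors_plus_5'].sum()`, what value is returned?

add column errors_plus_5 = events['errors'] + 5:
   errors  action country  errors_plus_5
0      19   click      CA             24
1      19   click      DE             24
2       7    view      JP             12
3       0    view      CA              5
4       9     buy      JP             14
5      12   click      DE             17
6      20   click      DE             25
7       6   share      FR             11
8       3  logout      JP              8
take 6 rows with largest errors_plus_5:
   errors action country  errors_plus_5
6      20  click      DE             25
0      19  click      CA             24
1      19  click      DE             24
5      12  click      DE             17
4       9    buy      JP             14
2       7   view      JP             12
Taking the sum of column 'errors_plus_5' gives 116.

116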